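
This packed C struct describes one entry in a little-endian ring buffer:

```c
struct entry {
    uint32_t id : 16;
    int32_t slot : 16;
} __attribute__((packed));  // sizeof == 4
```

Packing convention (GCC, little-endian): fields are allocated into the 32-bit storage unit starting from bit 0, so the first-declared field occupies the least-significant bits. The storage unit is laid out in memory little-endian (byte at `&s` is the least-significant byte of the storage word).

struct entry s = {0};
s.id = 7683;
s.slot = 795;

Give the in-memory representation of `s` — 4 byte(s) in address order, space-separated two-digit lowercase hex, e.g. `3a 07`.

03 1e 1b 03

[0+:16] id=7683 & 0xffff = 0x1e03; word=0x00001e03
[16+:16] slot=795 & 0xffff = 0x31b; word=0x031b1e03
word = 0x031b1e03 → little-endian bytes:
  [0]=0x03  [1]=0x1e  [2]=0x1b  [3]=0x03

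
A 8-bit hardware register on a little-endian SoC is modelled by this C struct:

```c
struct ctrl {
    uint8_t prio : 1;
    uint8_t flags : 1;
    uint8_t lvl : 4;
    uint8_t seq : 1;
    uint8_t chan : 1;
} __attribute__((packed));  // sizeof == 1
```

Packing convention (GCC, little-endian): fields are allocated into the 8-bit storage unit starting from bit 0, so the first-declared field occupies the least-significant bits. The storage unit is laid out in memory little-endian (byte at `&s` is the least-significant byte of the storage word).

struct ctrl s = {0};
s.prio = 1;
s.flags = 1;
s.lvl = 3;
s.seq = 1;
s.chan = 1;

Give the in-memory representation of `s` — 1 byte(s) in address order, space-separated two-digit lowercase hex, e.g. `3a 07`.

prio (1b) val=1 bits=0x1 at bit 0: 0x01
flags (1b) val=1 bits=0x1 at bit 1: 0x03
lvl (4b) val=3 bits=0x3 at bit 2: 0x0f
seq (1b) val=1 bits=0x1 at bit 6: 0x4f
chan (1b) val=1 bits=0x1 at bit 7: 0xcf
word = 0xcf → little-endian bytes:
  [0]=0xcf

cf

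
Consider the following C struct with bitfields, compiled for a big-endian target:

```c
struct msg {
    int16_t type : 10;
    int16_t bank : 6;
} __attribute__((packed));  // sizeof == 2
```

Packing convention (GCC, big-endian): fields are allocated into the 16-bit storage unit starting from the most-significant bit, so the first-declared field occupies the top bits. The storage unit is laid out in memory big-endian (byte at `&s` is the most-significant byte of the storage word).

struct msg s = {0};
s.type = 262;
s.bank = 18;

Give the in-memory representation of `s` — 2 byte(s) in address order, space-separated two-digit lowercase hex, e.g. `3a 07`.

[6+:10] type=262 & 0x3ff = 0x106; word=0x4180
[0+:6] bank=18 & 0x3f = 0x12; word=0x4192
word = 0x4192 → big-endian bytes:
  [0]=0x41  [1]=0x92

41 92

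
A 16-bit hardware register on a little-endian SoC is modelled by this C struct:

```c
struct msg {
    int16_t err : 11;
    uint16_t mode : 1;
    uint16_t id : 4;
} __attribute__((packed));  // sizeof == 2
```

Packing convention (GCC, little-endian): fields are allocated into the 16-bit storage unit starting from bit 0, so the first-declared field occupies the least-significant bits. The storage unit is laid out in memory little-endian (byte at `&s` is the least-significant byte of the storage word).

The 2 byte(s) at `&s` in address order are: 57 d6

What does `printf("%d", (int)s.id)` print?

13

[0]=0x57 [1]=0xd6 (little-endian) → word 0xd657
err:11 @ bit 0 → (0xd657>>0)&0x7ff = 0x657
mode:1 @ bit 11 → (0xd657>>11)&0x1 = 0x0
id:4 @ bit 12 → (0xd657>>12)&0xf = 0xd  ←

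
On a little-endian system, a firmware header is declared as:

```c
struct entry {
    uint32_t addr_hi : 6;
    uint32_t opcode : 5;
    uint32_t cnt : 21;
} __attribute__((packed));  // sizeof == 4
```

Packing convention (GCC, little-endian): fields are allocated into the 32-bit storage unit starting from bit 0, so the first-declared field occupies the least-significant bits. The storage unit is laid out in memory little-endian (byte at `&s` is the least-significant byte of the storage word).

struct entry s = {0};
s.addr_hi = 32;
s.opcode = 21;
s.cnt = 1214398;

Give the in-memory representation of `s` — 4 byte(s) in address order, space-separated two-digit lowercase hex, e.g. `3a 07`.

[0+:6] addr_hi=32 & 0x3f = 0x20; word=0x00000020
[6+:5] opcode=21 & 0x1f = 0x15; word=0x00000560
[11+:21] cnt=1214398 & 0x1fffff = 0x1287be; word=0x943df560
word = 0x943df560 → little-endian bytes:
  [0]=0x60  [1]=0xf5  [2]=0x3d  [3]=0x94

60 f5 3d 94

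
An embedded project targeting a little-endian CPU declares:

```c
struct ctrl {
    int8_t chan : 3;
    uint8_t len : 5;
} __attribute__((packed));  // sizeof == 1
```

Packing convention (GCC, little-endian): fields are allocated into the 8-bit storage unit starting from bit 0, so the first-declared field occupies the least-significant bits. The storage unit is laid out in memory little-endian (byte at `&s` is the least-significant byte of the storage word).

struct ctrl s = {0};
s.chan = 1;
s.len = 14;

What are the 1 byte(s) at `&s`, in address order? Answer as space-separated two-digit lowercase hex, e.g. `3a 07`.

chan:3 = 1 → 0x1 << 0 → word 0x01
len:5 = 14 → 0xe << 3 → word 0x71
word = 0x71 → little-endian bytes:
  [0]=0x71

71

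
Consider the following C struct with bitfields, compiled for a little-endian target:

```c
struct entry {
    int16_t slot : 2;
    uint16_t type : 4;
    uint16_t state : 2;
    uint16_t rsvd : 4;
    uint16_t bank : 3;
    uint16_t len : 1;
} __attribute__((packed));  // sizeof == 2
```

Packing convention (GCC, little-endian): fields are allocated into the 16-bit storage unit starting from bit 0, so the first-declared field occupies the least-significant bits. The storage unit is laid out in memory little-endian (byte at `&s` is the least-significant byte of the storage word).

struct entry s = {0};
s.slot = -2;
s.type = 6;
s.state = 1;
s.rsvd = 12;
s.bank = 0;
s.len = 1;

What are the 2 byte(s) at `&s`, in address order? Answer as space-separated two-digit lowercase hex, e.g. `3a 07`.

5a 8c

slot (2b) val=-2 bits=0x2 at bit 0: 0x0002
type (4b) val=6 bits=0x6 at bit 2: 0x001a
state (2b) val=1 bits=0x1 at bit 6: 0x005a
rsvd (4b) val=12 bits=0xc at bit 8: 0x0c5a
bank (3b) val=0 bits=0x0 at bit 12: 0x0c5a
len (1b) val=1 bits=0x1 at bit 15: 0x8c5a
word = 0x8c5a → little-endian bytes:
  [0]=0x5a  [1]=0x8c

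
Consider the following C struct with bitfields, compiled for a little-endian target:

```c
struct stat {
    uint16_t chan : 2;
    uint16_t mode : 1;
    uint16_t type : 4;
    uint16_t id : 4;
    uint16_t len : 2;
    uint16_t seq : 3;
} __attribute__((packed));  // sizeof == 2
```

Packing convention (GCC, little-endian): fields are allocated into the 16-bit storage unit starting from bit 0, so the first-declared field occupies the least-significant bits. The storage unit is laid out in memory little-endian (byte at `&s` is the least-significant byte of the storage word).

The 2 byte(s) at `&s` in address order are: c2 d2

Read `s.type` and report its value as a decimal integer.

[0]=0xc2 [1]=0xd2 (little-endian) → word 0xd2c2
chan [0+:2] = (word>>0) & 0x3 = 2
mode [2+:1] = (word>>2) & 0x1 = 0
type [3+:4] = (word>>3) & 0xf = 8  ←
id [7+:4] = (word>>7) & 0xf = 5
len [11+:2] = (word>>11) & 0x3 = 2
seq [13+:3] = (word>>13) & 0x7 = 6

8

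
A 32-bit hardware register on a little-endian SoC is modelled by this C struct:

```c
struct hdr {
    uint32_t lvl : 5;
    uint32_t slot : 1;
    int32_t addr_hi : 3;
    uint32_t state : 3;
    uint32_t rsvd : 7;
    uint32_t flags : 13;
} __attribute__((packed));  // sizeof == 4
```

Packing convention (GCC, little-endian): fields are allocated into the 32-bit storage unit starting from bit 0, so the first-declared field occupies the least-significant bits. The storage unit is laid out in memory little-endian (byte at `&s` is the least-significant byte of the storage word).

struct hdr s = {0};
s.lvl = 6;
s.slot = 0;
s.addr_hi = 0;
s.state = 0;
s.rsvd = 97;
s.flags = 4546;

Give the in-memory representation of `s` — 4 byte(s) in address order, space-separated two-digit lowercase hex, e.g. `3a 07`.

[0+:5] lvl=6 & 0x1f = 0x6; word=0x00000006
[5+:1] slot=0 & 0x1 = 0x0; word=0x00000006
[6+:3] addr_hi=0 & 0x7 = 0x0; word=0x00000006
[9+:3] state=0 & 0x7 = 0x0; word=0x00000006
[12+:7] rsvd=97 & 0x7f = 0x61; word=0x00061006
[19+:13] flags=4546 & 0x1fff = 0x11c2; word=0x8e161006
word = 0x8e161006 → little-endian bytes:
  [0]=0x06  [1]=0x10  [2]=0x16  [3]=0x8e

06 10 16 8e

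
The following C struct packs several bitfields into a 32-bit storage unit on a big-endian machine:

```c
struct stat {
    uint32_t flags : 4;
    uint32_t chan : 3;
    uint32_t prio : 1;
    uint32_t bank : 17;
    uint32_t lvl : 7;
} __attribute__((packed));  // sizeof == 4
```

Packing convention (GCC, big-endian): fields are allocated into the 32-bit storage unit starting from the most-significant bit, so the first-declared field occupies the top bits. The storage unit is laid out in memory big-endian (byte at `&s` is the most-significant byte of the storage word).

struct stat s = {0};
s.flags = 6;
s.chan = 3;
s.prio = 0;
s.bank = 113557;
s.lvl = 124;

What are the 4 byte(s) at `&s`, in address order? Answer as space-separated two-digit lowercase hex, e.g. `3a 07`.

flags:4 = 6 → 0x6 << 28 → word 0x60000000
chan:3 = 3 → 0x3 << 25 → word 0x66000000
prio:1 = 0 → 0x0 << 24 → word 0x66000000
bank:17 = 113557 → 0x1bb95 << 7 → word 0x66ddca80
lvl:7 = 124 → 0x7c << 0 → word 0x66ddcafc
word = 0x66ddcafc → big-endian bytes:
  [0]=0x66  [1]=0xdd  [2]=0xca  [3]=0xfc

66 dd ca fc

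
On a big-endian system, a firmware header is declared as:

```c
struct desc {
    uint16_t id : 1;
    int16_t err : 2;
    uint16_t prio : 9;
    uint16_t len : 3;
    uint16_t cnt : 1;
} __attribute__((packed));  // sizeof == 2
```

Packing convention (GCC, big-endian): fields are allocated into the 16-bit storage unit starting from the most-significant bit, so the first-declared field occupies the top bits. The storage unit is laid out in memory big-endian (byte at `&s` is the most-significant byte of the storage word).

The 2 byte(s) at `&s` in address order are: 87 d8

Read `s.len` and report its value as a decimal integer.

4

[0]=0x87 [1]=0xd8 (big-endian) → word 0x87d8
id [15+:1] = (word>>15) & 0x1 = 1
err [13+:2] = (word>>13) & 0x3 = 0
prio [4+:9] = (word>>4) & 0x1ff = 125
len [1+:3] = (word>>1) & 0x7 = 4  ←
cnt [0+:1] = (word>>0) & 0x1 = 0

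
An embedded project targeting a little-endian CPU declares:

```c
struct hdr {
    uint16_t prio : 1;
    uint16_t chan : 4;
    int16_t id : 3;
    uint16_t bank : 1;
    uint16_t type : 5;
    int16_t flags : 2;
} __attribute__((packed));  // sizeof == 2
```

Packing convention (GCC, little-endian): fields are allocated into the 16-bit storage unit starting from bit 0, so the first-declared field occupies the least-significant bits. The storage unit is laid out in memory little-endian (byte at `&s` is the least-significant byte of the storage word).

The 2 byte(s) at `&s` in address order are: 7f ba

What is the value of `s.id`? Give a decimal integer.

[0]=0x7f [1]=0xba (little-endian) → word 0xba7f
prio [0+:1] = (word>>0) & 0x1 = 1
chan [1+:4] = (word>>1) & 0xf = 15
id [5+:3] = (word>>5) & 0x7 = 3  ←
bank [8+:1] = (word>>8) & 0x1 = 0
type [9+:5] = (word>>9) & 0x1f = 29
flags [14+:2] = (word>>14) & 0x3 = 2
id signed 3b, MSB=0: value = 3

3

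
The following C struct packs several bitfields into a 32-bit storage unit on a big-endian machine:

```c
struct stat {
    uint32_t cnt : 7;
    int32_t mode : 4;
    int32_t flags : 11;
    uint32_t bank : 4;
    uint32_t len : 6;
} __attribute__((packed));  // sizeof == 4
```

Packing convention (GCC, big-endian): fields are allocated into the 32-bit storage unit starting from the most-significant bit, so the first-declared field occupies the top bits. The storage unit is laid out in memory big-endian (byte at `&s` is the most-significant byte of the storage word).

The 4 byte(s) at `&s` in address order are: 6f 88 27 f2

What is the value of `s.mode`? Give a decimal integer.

-4

[0]=0x6f [1]=0x88 [2]=0x27 [3]=0xf2 (big-endian) → word 0x6f8827f2
cnt:7 @ bit 25 → (0x6f8827f2>>25)&0x7f = 0x37
mode:4 @ bit 21 → (0x6f8827f2>>21)&0xf = 0xc  ←
flags:11 @ bit 10 → (0x6f8827f2>>10)&0x7ff = 0x209
bank:4 @ bit 6 → (0x6f8827f2>>6)&0xf = 0xf
len:6 @ bit 0 → (0x6f8827f2>>0)&0x3f = 0x32
mode signed 4b, MSB=1: 12 - 16 = -4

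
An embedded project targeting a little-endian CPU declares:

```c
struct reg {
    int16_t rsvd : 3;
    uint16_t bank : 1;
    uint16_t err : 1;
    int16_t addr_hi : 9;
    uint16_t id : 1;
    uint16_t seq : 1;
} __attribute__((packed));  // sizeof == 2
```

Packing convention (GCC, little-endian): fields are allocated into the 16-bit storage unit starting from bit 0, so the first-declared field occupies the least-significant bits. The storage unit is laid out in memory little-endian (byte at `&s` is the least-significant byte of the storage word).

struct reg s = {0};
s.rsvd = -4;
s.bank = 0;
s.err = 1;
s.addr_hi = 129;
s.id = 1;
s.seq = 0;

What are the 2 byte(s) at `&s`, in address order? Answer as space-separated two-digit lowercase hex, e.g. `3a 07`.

rsvd:3 = -4 → 0x4 << 0 → word 0x0004
bank:1 = 0 → 0x0 << 3 → word 0x0004
err:1 = 1 → 0x1 << 4 → word 0x0014
addr_hi:9 = 129 → 0x81 << 5 → word 0x1034
id:1 = 1 → 0x1 << 14 → word 0x5034
seq:1 = 0 → 0x0 << 15 → word 0x5034
word = 0x5034 → little-endian bytes:
  [0]=0x34  [1]=0x50

34 50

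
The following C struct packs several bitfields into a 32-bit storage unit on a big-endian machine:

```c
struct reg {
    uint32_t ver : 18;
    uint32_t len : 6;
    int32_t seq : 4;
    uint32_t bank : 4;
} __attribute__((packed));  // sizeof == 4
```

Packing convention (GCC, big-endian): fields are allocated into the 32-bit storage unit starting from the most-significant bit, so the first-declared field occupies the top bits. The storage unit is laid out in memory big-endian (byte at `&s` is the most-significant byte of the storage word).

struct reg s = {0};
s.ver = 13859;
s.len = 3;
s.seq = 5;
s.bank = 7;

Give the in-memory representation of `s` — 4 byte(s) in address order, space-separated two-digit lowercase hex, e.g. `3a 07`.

0d 88 c3 57

[14+:18] ver=13859 & 0x3ffff = 0x3623; word=0x0d88c000
[8+:6] len=3 & 0x3f = 0x3; word=0x0d88c300
[4+:4] seq=5 & 0xf = 0x5; word=0x0d88c350
[0+:4] bank=7 & 0xf = 0x7; word=0x0d88c357
word = 0x0d88c357 → big-endian bytes:
  [0]=0x0d  [1]=0x88  [2]=0xc3  [3]=0x57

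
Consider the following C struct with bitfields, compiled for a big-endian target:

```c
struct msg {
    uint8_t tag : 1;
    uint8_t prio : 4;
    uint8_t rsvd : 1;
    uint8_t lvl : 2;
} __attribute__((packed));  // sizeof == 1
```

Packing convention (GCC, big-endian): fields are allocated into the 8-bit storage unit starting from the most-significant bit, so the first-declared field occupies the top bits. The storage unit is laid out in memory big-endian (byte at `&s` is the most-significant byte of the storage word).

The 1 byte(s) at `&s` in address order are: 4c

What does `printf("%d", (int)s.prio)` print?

9

[0]=0x4c (big-endian) → word 0x4c
tag [7+:1] = (word>>7) & 0x1 = 0
prio [3+:4] = (word>>3) & 0xf = 9  ←
rsvd [2+:1] = (word>>2) & 0x1 = 1
lvl [0+:2] = (word>>0) & 0x3 = 0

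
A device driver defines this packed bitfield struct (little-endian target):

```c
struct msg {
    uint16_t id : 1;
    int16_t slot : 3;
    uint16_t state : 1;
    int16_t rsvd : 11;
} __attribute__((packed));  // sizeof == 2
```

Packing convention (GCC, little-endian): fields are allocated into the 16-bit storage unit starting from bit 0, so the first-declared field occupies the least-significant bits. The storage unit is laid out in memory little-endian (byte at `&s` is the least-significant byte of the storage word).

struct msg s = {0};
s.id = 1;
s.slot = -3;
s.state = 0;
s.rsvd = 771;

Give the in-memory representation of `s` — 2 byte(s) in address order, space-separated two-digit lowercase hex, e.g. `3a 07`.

id (1b) val=1 bits=0x1 at bit 0: 0x0001
slot (3b) val=-3 bits=0x5 at bit 1: 0x000b
state (1b) val=0 bits=0x0 at bit 4: 0x000b
rsvd (11b) val=771 bits=0x303 at bit 5: 0x606b
word = 0x606b → little-endian bytes:
  [0]=0x6b  [1]=0x60

6b 60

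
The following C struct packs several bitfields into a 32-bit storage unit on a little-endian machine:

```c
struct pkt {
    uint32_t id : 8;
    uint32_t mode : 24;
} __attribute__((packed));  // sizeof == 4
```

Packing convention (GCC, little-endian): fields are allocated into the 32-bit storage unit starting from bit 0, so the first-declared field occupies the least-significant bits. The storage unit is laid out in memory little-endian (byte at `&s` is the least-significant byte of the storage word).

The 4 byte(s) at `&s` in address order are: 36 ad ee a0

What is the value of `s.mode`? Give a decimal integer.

10546861

[0]=0x36 [1]=0xad [2]=0xee [3]=0xa0 (little-endian) → word 0xa0eead36
id [0+:8] = (word>>0) & 0xff = 54
mode [8+:24] = (word>>8) & 0xffffff = 10546861  ←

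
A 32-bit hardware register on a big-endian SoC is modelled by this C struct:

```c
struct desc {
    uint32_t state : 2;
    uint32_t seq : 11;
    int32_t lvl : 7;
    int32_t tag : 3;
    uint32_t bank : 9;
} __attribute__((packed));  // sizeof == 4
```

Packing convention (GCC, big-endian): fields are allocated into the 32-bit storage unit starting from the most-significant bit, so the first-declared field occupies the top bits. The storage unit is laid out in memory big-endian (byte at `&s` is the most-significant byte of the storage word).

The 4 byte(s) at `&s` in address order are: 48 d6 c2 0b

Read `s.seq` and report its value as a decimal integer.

282

[0]=0x48 [1]=0xd6 [2]=0xc2 [3]=0x0b (big-endian) → word 0x48d6c20b
state:2 @ bit 30 → (0x48d6c20b>>30)&0x3 = 0x1
seq:11 @ bit 19 → (0x48d6c20b>>19)&0x7ff = 0x11a  ←
lvl:7 @ bit 12 → (0x48d6c20b>>12)&0x7f = 0x6c
tag:3 @ bit 9 → (0x48d6c20b>>9)&0x7 = 0x1
bank:9 @ bit 0 → (0x48d6c20b>>0)&0x1ff = 0xb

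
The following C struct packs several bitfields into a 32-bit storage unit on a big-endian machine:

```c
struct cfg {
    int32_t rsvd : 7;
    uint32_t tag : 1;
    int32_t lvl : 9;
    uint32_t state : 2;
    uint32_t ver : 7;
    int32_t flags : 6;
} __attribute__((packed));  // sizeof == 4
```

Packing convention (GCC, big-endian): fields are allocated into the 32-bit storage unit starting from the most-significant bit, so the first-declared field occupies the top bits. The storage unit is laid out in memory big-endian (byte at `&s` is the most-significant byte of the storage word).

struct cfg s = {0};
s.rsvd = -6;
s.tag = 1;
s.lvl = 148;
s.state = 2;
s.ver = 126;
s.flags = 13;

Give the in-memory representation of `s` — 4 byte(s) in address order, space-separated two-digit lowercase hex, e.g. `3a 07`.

f5 4a 5f 8d

rsvd (7b) val=-6 bits=0x7a at bit 25: 0xf4000000
tag (1b) val=1 bits=0x1 at bit 24: 0xf5000000
lvl (9b) val=148 bits=0x94 at bit 15: 0xf54a0000
state (2b) val=2 bits=0x2 at bit 13: 0xf54a4000
ver (7b) val=126 bits=0x7e at bit 6: 0xf54a5f80
flags (6b) val=13 bits=0xd at bit 0: 0xf54a5f8d
word = 0xf54a5f8d → big-endian bytes:
  [0]=0xf5  [1]=0x4a  [2]=0x5f  [3]=0x8d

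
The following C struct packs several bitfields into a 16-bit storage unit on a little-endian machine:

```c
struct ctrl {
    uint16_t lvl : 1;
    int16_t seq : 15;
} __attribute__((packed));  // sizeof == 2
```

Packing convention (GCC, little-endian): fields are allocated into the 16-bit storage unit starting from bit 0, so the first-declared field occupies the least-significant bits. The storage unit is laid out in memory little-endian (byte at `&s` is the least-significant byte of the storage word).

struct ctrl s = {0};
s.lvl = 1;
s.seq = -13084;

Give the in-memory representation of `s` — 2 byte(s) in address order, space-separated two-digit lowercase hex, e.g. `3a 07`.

lvl:1 = 1 → 0x1 << 0 → word 0x0001
seq:15 = -13084 → 0x4ce4 << 1 → word 0x99c9
word = 0x99c9 → little-endian bytes:
  [0]=0xc9  [1]=0x99

c9 99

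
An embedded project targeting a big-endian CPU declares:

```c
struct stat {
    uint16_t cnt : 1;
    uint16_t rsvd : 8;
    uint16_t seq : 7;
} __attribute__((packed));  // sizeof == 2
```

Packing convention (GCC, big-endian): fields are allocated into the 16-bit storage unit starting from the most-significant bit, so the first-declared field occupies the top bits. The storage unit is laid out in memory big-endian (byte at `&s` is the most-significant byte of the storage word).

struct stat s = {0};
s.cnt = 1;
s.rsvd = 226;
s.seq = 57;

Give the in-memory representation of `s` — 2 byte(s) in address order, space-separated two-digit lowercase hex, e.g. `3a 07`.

cnt (1b) val=1 bits=0x1 at bit 15: 0x8000
rsvd (8b) val=226 bits=0xe2 at bit 7: 0xf100
seq (7b) val=57 bits=0x39 at bit 0: 0xf139
word = 0xf139 → big-endian bytes:
  [0]=0xf1  [1]=0x39

f1 39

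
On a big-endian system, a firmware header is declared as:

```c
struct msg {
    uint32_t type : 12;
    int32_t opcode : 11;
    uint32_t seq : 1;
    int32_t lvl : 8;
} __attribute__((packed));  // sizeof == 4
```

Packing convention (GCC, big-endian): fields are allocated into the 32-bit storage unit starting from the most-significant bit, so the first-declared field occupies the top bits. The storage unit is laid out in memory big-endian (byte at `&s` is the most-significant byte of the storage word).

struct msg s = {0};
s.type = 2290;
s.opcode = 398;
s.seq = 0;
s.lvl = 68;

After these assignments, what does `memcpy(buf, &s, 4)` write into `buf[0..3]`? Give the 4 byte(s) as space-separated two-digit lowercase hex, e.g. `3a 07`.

8f 23 1c 44

[20+:12] type=2290 & 0xfff = 0x8f2; word=0x8f200000
[9+:11] opcode=398 & 0x7ff = 0x18e; word=0x8f231c00
[8+:1] seq=0 & 0x1 = 0x0; word=0x8f231c00
[0+:8] lvl=68 & 0xff = 0x44; word=0x8f231c44
word = 0x8f231c44 → big-endian bytes:
  [0]=0x8f  [1]=0x23  [2]=0x1c  [3]=0x44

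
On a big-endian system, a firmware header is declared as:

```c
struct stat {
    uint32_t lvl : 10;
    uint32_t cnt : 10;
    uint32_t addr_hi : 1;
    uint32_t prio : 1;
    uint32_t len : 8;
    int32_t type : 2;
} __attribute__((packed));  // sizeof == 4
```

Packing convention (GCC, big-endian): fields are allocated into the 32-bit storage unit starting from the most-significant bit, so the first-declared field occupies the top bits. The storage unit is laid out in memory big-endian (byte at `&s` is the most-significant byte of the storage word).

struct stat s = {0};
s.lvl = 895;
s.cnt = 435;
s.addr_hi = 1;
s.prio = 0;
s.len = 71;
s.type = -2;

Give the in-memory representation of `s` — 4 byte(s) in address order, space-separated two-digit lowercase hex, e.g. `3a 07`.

lvl:10 = 895 → 0x37f << 22 → word 0xdfc00000
cnt:10 = 435 → 0x1b3 << 12 → word 0xdfdb3000
addr_hi:1 = 1 → 0x1 << 11 → word 0xdfdb3800
prio:1 = 0 → 0x0 << 10 → word 0xdfdb3800
len:8 = 71 → 0x47 << 2 → word 0xdfdb391c
type:2 = -2 → 0x2 << 0 → word 0xdfdb391e
word = 0xdfdb391e → big-endian bytes:
  [0]=0xdf  [1]=0xdb  [2]=0x39  [3]=0x1e

df db 39 1e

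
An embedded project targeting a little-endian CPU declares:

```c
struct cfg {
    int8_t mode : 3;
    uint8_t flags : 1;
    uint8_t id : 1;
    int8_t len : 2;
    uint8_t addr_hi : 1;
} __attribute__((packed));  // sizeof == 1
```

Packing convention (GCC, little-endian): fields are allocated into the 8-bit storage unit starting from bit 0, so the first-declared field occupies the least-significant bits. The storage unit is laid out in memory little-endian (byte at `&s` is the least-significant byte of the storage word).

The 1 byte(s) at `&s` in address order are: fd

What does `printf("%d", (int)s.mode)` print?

[0]=0xfd (little-endian) → word 0xfd
mode:3 @ bit 0 → (0xfd>>0)&0x7 = 0x5  ←
flags:1 @ bit 3 → (0xfd>>3)&0x1 = 0x1
id:1 @ bit 4 → (0xfd>>4)&0x1 = 0x1
len:2 @ bit 5 → (0xfd>>5)&0x3 = 0x3
addr_hi:1 @ bit 7 → (0xfd>>7)&0x1 = 0x1
mode signed 3b, MSB=1: 5 - 8 = -3

-3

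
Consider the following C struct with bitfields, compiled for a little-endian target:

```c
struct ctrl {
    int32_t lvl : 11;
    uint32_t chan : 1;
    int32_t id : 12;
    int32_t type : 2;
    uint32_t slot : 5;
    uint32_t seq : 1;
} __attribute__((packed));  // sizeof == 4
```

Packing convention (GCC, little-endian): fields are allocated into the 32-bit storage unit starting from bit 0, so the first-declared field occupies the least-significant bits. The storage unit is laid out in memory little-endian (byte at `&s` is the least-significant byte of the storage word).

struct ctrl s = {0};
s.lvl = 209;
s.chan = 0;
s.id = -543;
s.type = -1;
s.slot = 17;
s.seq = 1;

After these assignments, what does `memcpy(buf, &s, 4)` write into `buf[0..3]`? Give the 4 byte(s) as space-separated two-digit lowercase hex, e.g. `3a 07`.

d1 10 de c7

[0+:11] lvl=209 & 0x7ff = 0xd1; word=0x000000d1
[11+:1] chan=0 & 0x1 = 0x0; word=0x000000d1
[12+:12] id=-543 & 0xfff = 0xde1; word=0x00de10d1
[24+:2] type=-1 & 0x3 = 0x3; word=0x03de10d1
[26+:5] slot=17 & 0x1f = 0x11; word=0x47de10d1
[31+:1] seq=1 & 0x1 = 0x1; word=0xc7de10d1
word = 0xc7de10d1 → little-endian bytes:
  [0]=0xd1  [1]=0x10  [2]=0xde  [3]=0xc7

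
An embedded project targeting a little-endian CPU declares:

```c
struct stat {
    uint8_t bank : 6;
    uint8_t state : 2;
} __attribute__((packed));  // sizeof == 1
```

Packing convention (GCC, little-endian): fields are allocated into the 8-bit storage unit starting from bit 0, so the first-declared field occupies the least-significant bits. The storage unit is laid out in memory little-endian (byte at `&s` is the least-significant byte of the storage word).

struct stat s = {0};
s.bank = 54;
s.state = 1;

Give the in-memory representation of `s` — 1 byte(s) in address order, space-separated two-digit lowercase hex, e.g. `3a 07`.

76

bank (6b) val=54 bits=0x36 at bit 0: 0x36
state (2b) val=1 bits=0x1 at bit 6: 0x76
word = 0x76 → little-endian bytes:
  [0]=0x76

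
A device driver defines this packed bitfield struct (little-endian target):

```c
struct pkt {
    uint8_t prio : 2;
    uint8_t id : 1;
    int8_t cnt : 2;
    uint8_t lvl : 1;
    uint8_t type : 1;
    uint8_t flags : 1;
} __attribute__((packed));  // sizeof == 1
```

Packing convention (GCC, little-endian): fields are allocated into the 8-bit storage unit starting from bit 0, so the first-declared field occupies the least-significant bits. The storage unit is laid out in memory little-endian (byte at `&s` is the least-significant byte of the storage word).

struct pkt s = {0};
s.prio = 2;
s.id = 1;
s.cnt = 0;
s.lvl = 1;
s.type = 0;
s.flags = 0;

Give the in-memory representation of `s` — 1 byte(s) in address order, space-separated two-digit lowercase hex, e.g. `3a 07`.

prio (2b) val=2 bits=0x2 at bit 0: 0x02
id (1b) val=1 bits=0x1 at bit 2: 0x06
cnt (2b) val=0 bits=0x0 at bit 3: 0x06
lvl (1b) val=1 bits=0x1 at bit 5: 0x26
type (1b) val=0 bits=0x0 at bit 6: 0x26
flags (1b) val=0 bits=0x0 at bit 7: 0x26
word = 0x26 → little-endian bytes:
  [0]=0x26

26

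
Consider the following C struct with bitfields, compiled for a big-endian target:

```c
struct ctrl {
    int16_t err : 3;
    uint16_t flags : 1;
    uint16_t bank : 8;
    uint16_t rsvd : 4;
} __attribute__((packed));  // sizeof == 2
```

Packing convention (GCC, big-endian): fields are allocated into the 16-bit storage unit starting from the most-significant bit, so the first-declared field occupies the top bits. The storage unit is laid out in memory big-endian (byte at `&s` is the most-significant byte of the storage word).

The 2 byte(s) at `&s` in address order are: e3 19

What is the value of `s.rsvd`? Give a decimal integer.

[0]=0xe3 [1]=0x19 (big-endian) → word 0xe319
err:3 @ bit 13 → (0xe319>>13)&0x7 = 0x7
flags:1 @ bit 12 → (0xe319>>12)&0x1 = 0x0
bank:8 @ bit 4 → (0xe319>>4)&0xff = 0x31
rsvd:4 @ bit 0 → (0xe319>>0)&0xf = 0x9  ←

9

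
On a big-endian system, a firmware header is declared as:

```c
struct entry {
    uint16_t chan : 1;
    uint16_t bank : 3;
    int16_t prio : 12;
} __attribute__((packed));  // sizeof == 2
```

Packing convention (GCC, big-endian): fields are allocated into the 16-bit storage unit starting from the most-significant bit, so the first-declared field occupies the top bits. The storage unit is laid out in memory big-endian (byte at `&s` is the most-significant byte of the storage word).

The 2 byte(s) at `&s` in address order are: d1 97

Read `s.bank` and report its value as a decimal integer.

[0]=0xd1 [1]=0x97 (big-endian) → word 0xd197
chan [15+:1] = (word>>15) & 0x1 = 1
bank [12+:3] = (word>>12) & 0x7 = 5  ←
prio [0+:12] = (word>>0) & 0xfff = 407

5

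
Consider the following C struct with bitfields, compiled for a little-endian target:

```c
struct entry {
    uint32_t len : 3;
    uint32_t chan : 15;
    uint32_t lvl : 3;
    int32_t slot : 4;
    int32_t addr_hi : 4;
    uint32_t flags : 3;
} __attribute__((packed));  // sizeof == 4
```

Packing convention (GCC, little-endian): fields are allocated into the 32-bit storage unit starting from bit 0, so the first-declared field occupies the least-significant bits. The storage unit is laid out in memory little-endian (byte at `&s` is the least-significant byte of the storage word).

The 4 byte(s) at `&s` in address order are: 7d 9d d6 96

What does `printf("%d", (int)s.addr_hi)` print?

[0]=0x7d [1]=0x9d [2]=0xd6 [3]=0x96 (little-endian) → word 0x96d69d7d
len [0+:3] = (word>>0) & 0x7 = 5
chan [3+:15] = (word>>3) & 0x7fff = 21423
lvl [18+:3] = (word>>18) & 0x7 = 5
slot [21+:4] = (word>>21) & 0xf = 6
addr_hi [25+:4] = (word>>25) & 0xf = 11  ←
flags [29+:3] = (word>>29) & 0x7 = 4
addr_hi signed 4b, MSB=1: 11 - 16 = -5

-5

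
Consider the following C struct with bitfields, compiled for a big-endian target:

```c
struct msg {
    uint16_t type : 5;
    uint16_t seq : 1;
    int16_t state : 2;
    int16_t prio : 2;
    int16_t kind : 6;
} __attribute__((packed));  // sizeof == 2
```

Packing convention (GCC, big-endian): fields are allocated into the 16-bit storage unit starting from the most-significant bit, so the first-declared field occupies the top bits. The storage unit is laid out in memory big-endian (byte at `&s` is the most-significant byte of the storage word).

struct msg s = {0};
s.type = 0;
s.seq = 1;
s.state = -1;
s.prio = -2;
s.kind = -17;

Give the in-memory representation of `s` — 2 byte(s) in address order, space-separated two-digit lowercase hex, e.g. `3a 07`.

type (5b) val=0 bits=0x0 at bit 11: 0x0000
seq (1b) val=1 bits=0x1 at bit 10: 0x0400
state (2b) val=-1 bits=0x3 at bit 8: 0x0700
prio (2b) val=-2 bits=0x2 at bit 6: 0x0780
kind (6b) val=-17 bits=0x2f at bit 0: 0x07af
word = 0x07af → big-endian bytes:
  [0]=0x07  [1]=0xaf

07 af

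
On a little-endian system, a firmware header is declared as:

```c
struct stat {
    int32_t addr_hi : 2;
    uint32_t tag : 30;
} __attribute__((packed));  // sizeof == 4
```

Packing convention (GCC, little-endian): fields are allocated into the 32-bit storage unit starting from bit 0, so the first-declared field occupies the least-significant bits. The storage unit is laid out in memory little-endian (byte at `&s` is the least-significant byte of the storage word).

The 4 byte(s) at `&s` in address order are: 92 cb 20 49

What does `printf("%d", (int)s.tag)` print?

[0]=0x92 [1]=0xcb [2]=0x20 [3]=0x49 (little-endian) → word 0x4920cb92
addr_hi:2 @ bit 0 → (0x4920cb92>>0)&0x3 = 0x2
tag:30 @ bit 2 → (0x4920cb92>>2)&0x3fffffff = 0x124832e4  ←

306721508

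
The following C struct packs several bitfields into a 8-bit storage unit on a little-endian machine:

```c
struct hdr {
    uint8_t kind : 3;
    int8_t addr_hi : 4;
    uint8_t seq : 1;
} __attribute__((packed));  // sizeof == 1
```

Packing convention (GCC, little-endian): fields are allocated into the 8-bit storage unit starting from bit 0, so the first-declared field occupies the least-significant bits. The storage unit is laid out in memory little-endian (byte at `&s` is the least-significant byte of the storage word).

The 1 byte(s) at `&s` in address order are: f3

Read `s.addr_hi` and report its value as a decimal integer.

[0]=0xf3 (little-endian) → word 0xf3
kind:3 @ bit 0 → (0xf3>>0)&0x7 = 0x3
addr_hi:4 @ bit 3 → (0xf3>>3)&0xf = 0xe  ←
seq:1 @ bit 7 → (0xf3>>7)&0x1 = 0x1
addr_hi signed 4b, MSB=1: 14 - 16 = -2

-2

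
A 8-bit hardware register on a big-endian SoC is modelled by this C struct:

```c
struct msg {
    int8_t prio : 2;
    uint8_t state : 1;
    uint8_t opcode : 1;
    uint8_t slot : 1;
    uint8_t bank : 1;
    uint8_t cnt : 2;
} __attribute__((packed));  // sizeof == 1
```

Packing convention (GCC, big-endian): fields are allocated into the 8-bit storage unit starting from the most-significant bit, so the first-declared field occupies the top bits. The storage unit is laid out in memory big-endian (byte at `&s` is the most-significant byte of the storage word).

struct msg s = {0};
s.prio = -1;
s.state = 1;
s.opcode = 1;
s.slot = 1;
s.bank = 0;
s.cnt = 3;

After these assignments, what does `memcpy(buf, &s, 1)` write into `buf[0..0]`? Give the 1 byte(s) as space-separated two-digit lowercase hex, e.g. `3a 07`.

fb

prio:2 = -1 → 0x3 << 6 → word 0xc0
state:1 = 1 → 0x1 << 5 → word 0xe0
opcode:1 = 1 → 0x1 << 4 → word 0xf0
slot:1 = 1 → 0x1 << 3 → word 0xf8
bank:1 = 0 → 0x0 << 2 → word 0xf8
cnt:2 = 3 → 0x3 << 0 → word 0xfb
word = 0xfb → big-endian bytes:
  [0]=0xfb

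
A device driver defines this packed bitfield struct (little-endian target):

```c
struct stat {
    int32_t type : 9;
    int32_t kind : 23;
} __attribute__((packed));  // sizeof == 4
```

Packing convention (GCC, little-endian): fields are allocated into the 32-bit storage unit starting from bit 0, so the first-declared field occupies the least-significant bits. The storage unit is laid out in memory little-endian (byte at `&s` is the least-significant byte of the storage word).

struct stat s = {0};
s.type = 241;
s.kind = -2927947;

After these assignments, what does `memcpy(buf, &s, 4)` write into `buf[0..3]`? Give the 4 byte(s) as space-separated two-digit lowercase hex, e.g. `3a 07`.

type (9b) val=241 bits=0xf1 at bit 0: 0x000000f1
kind (23b) val=-2927947 bits=0x5352b5 at bit 9: 0xa6a56af1
word = 0xa6a56af1 → little-endian bytes:
  [0]=0xf1  [1]=0x6a  [2]=0xa5  [3]=0xa6

f1 6a a5 a6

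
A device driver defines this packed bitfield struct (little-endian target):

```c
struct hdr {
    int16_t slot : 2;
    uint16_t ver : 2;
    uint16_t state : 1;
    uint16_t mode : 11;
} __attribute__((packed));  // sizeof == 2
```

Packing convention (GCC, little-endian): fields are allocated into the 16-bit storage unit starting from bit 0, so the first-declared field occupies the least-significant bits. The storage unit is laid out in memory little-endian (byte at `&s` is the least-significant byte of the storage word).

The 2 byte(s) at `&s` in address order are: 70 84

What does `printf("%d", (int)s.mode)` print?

1059

[0]=0x70 [1]=0x84 (little-endian) → word 0x8470
slot [0+:2] = (word>>0) & 0x3 = 0
ver [2+:2] = (word>>2) & 0x3 = 0
state [4+:1] = (word>>4) & 0x1 = 1
mode [5+:11] = (word>>5) & 0x7ff = 1059  ←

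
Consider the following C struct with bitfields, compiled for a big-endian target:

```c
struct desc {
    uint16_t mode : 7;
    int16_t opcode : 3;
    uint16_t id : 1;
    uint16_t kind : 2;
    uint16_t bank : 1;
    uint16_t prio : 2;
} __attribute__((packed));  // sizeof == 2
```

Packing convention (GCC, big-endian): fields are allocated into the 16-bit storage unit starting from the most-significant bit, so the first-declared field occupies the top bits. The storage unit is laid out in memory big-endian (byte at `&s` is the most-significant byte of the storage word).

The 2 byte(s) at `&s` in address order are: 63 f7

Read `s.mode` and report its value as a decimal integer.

49

[0]=0x63 [1]=0xf7 (big-endian) → word 0x63f7
mode [9+:7] = (word>>9) & 0x7f = 49  ←
opcode [6+:3] = (word>>6) & 0x7 = 7
id [5+:1] = (word>>5) & 0x1 = 1
kind [3+:2] = (word>>3) & 0x3 = 2
bank [2+:1] = (word>>2) & 0x1 = 1
prio [0+:2] = (word>>0) & 0x3 = 3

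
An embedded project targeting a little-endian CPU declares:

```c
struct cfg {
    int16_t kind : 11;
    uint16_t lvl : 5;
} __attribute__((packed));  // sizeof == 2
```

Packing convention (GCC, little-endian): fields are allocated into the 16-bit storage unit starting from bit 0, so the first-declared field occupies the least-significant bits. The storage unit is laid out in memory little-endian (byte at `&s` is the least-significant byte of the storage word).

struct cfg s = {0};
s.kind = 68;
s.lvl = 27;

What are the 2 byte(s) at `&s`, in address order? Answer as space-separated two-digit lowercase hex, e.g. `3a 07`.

kind (11b) val=68 bits=0x44 at bit 0: 0x0044
lvl (5b) val=27 bits=0x1b at bit 11: 0xd844
word = 0xd844 → little-endian bytes:
  [0]=0x44  [1]=0xd8

44 d8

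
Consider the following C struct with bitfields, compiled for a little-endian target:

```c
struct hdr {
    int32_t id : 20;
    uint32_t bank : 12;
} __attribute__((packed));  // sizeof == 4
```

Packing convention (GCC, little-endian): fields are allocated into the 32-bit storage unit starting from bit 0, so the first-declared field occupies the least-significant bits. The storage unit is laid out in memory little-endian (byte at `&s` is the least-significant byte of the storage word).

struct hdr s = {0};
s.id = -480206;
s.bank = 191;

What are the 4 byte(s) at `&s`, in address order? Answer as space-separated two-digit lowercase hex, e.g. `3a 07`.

32 ac f8 0b

id (20b) val=-480206 bits=0x8ac32 at bit 0: 0x0008ac32
bank (12b) val=191 bits=0xbf at bit 20: 0x0bf8ac32
word = 0x0bf8ac32 → little-endian bytes:
  [0]=0x32  [1]=0xac  [2]=0xf8  [3]=0x0b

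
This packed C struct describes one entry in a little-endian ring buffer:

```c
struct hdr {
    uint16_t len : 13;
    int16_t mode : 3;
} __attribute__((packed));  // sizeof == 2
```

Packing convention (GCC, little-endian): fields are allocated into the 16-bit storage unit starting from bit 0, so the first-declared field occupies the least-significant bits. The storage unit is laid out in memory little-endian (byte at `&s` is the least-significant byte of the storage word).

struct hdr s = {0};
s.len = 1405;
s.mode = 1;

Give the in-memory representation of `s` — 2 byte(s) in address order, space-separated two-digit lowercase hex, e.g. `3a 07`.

len:13 = 1405 → 0x57d << 0 → word 0x057d
mode:3 = 1 → 0x1 << 13 → word 0x257d
word = 0x257d → little-endian bytes:
  [0]=0x7d  [1]=0x25

7d 25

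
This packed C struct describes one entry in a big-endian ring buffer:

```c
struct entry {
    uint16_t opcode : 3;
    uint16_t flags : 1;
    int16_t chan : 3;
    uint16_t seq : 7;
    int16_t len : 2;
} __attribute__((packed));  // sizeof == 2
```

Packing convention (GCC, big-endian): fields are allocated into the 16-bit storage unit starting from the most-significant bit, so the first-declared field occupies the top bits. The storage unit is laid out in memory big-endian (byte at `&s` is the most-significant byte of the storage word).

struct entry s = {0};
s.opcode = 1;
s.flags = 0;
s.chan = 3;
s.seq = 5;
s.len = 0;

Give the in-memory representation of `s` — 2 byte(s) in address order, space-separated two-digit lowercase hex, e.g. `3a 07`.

opcode:3 = 1 → 0x1 << 13 → word 0x2000
flags:1 = 0 → 0x0 << 12 → word 0x2000
chan:3 = 3 → 0x3 << 9 → word 0x2600
seq:7 = 5 → 0x5 << 2 → word 0x2614
len:2 = 0 → 0x0 << 0 → word 0x2614
word = 0x2614 → big-endian bytes:
  [0]=0x26  [1]=0x14

26 14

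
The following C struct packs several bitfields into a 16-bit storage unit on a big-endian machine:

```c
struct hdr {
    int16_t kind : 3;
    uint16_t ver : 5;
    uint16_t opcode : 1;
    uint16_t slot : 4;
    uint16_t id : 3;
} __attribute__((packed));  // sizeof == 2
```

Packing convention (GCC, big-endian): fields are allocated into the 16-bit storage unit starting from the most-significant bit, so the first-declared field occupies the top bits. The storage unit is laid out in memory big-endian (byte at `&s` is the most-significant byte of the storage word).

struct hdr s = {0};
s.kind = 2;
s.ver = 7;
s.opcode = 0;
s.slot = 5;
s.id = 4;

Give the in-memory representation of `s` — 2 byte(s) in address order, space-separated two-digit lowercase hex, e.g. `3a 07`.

kind:3 = 2 → 0x2 << 13 → word 0x4000
ver:5 = 7 → 0x7 << 8 → word 0x4700
opcode:1 = 0 → 0x0 << 7 → word 0x4700
slot:4 = 5 → 0x5 << 3 → word 0x4728
id:3 = 4 → 0x4 << 0 → word 0x472c
word = 0x472c → big-endian bytes:
  [0]=0x47  [1]=0x2c

47 2c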